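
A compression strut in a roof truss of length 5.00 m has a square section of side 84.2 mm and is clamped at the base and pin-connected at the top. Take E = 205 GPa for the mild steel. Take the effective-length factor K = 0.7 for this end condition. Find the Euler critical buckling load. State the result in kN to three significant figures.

I = a⁴/12 = 84.2⁴/12 = 4.189×10^6 mm⁴
I = 4.189×10^6 mm⁴ = 4.189×10^-6 m⁴
Effective length L_e = K·L = 0.7 × 5.00 = 3.500 m
P_cr = π²EI / L_e² = π² × 205×10⁹ × 4.189×10^-6 / 3.500² = 6.918×10^5 N

P_cr ≈ 692 kN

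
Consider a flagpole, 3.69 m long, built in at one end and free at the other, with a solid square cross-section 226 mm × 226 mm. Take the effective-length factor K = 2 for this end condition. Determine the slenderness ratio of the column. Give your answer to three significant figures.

λ ≈ 113

For a square r = a/√12 = 226/√12 = 65.24 mm
L_e = K·L = 2 × 3.69 m = 7.380 m = 7380.0 mm
λ = L_e / r_min = 7380.0 / 65.24 = 113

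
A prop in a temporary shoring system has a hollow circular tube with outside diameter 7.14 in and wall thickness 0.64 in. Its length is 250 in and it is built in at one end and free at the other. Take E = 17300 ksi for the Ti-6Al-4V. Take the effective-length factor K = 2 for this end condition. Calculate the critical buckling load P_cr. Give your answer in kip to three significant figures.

P_cr ≈ 47.6 kip

Inner diameter d_i = 7.14 − 2×0.64 = 5.860 in
I = π(d_o⁴ − d_i⁴)/64 = π(7.14⁴ − 5.860⁴)/64 = 69.69 in⁴
Effective length L_e = K·L = 2 × 250 = 500.0 in
P_cr = π²EI / L_e² = π² × 17300×10³ × 69.69 / 500.0² = 4.760×10^4 lb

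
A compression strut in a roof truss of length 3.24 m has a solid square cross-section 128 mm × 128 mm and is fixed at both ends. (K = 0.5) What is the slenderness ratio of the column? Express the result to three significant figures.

I = a⁴/12 = 128⁴/12 = 2.237×10^7 mm⁴
A = 1.638×10^4 mm²;  r_min = √(I/A) = √(2.237×10^7/1.638×10^4) = 36.95 mm
L_e = K·L = 0.5 × 3.24 m = 1.620 m = 1620.0 mm
λ = L_e / r_min = 1620.0 / 36.95 = 43.8

λ ≈ 43.8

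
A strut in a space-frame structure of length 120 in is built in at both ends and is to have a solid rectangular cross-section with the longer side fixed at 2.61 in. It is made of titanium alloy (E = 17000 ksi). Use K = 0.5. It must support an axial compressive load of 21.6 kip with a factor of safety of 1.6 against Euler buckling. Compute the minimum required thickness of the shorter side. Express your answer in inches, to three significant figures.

b ≈ 1.51 in

Required P_cr = n·P = 1.6 × 21.6 = 34.56 kip
L_e = K·L = 0.5 × 120 = 60.00 in
Required I = P_cr·L_e²/(π²E) = 3.456×10^4 × 60.00² / (π² × 1.70×10^7) = 0.7415 in⁴
Rectangle, weak axis: I_min = h·b³/12 with h = 2.61 in fixed  ⇒  b = (12I/h)^(1/3) = 1.51 in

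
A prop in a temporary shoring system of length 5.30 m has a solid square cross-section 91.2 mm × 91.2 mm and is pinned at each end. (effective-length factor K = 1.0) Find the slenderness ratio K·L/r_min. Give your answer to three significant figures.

λ ≈ 201

For a square r = a/√12 = 91.2/√12 = 26.33 mm
L_e = K·L = 1 × 5.30 m = 5.300 m = 5300.0 mm
λ = L_e / r_min = 5300.0 / 26.33 = 201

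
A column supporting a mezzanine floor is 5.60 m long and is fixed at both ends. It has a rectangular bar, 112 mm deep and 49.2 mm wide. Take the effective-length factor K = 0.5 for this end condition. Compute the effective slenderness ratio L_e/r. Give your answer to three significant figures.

Buckling occurs about the weak axis: I_min = h·b³/12 with b = 49.2 mm (the shorter side).
I_min = 112×49.2³/12 = 1.112×10^6 mm⁴
A = 5.510×10^3 mm²;  r_min = √(I/A) = √(1.112×10^6/5.510×10^3) = 14.20 mm
L_e = K·L = 0.5 × 5.60 m = 2.800 m = 2800.0 mm
λ = L_e / r_min = 2800.0 / 14.20 = 197

λ ≈ 197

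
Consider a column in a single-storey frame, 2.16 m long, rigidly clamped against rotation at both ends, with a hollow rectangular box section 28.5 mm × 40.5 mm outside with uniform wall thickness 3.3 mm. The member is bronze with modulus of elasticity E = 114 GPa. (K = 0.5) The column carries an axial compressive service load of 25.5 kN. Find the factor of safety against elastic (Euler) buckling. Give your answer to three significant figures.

n ≈ 1.83

Inner dimensions: h_i = 40.5 − 2×3.3 = 33.90 mm, b_i = 28.5 − 2×3.3 = 21.90 mm
Weak-axis I_min = (h_o·b_o³ − h_i·b_i³)/12 with b_o = 28.5, b_i = 21.90 mm (shorter outer/inner sides).
I_min = (40.5×28.5³ − 33.90×21.90³)/12 = 4.846×10^4 mm⁴
I = 4.846×10^4 mm⁴ = 4.846×10^-8 m⁴
Effective length L_e = K·L = 0.5 × 2.16 = 1.080 m
P_cr = π²EI / L_e² = π² × 114×10⁹ × 4.846×10^-8 / 1.080² = 4.674×10^4 N
Factor of safety n = P_cr / P = 46.742 / 25.5 = 1.83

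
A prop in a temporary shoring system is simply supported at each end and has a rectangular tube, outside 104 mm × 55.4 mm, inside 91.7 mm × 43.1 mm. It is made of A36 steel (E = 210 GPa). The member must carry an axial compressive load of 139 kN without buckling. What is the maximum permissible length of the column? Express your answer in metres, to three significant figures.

L_max ≈ 3.58 m

Weak-axis I_min = (h_o·b_o³ − h_i·b_i³)/12 with b_o = 55.4, b_i = 43.10 mm (shorter outer/inner sides).
I_min = (104×55.4³ − 91.70×43.10³)/12 = 8.618×10^5 mm⁴
I = 8.618×10^-7 m⁴
At the buckling limit P_cr = P = 1.390×10^5 N
From P_cr = π²EI/(K·L)²:  L = (1/K)·√(π²EI/P_cr) = (1/1)·√(π²×2.10×10^11×8.618×10^-7/1.390×10^5)
L = 3.58 m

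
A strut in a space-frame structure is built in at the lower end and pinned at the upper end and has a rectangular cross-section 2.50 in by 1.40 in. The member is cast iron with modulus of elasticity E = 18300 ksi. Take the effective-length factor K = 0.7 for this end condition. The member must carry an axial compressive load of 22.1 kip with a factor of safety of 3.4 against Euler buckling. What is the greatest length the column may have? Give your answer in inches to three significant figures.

L_max ≈ 53.0 in

Buckling occurs about the weak axis: I_min = h·b³/12 with b = 1.40 in (the shorter side).
I_min = 2.50×1.40³/12 = 0.5717 in⁴
Required critical load P_cr = n·P = 3.4 × 22.1 = 75.14 kip = 7.514×10^4 lb
From P_cr = π²EI/(K·L)²:  L = (1/K)·√(π²EI/P_cr) = (1/0.7)·√(π²×1.83×10^7×0.5717/7.514×10^4)
L = 53.0 in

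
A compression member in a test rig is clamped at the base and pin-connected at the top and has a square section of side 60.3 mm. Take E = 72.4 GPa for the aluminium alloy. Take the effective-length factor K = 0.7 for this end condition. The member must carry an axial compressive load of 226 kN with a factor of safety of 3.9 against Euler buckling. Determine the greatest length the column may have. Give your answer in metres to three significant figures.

I = a⁴/12 = 60.3⁴/12 = 1.102×10^6 mm⁴
I = 1.102×10^-6 m⁴
Required critical load P_cr = n·P = 3.9 × 226 = 881.4 kN = 8.814×10^5 N
From P_cr = π²EI/(K·L)²:  L = (1/K)·√(π²EI/P_cr) = (1/0.7)·√(π²×7.24×10^10×1.102×10^-6/8.814×10^5)
L = 1.35 m

L_max ≈ 1.35 m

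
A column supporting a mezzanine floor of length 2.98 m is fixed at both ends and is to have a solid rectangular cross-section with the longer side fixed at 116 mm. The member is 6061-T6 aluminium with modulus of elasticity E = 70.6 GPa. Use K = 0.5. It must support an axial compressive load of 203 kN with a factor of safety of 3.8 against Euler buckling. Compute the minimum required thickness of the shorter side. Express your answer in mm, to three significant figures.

Required P_cr = n·P = 3.8 × 203 = 771.4 kN
L_e = K·L = 0.5 × 2.98 = 1.490 m
Required I = P_cr·L_e²/(π²E) = 7.714×10^5 × 1.490² / (π² × 7.06×10^10) = 2.458×10^-6 m⁴
I_req = 2.458×10^6 mm⁴
Rectangle, weak axis: I_min = h·b³/12 with h = 116 mm fixed  ⇒  b = (12I/h)^(1/3) = 63.4 mm

b ≈ 63.4 mm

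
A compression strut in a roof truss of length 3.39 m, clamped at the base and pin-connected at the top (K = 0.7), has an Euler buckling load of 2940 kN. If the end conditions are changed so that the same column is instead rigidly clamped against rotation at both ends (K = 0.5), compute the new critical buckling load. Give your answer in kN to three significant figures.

P_cr ∝ 1/K², so P_cr,new = P_cr,old × (K_old/K_new)² = 2940 × (0.7/0.5)²
= 2940 × 1.960 = 5760 kN

P_cr ≈ 5760 kN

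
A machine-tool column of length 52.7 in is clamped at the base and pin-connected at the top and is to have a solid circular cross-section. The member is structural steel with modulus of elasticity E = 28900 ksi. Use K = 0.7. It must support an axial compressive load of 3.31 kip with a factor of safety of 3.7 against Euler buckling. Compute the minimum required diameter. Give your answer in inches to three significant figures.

d ≈ 1.04 in

Required P_cr = n·P = 3.7 × 3.31 = 12.25 kip
L_e = K·L = 0.7 × 52.7 = 36.89 in
Required I = P_cr·L_e²/(π²E) = 1.225×10^4 × 36.89² / (π² × 2.89×10^7) = 5.843×10^-2 in⁴
Solid circle: I = πd⁴/64  ⇒  d = (64I/π)^(1/4) = (64×5.843×10^-2/π)^(1/4) = 1.04 in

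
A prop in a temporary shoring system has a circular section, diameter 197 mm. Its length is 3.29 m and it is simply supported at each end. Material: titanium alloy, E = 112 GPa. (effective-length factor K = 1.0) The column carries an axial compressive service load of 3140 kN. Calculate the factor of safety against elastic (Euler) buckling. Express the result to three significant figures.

I = πd⁴/64 = π×197⁴/64 = 7.393×10^7 mm⁴
I = 7.393×10^7 mm⁴ = 7.393×10^-5 m⁴
Effective length L_e = K·L = 1 × 3.29 = 3.290 m
P_cr = π²EI / L_e² = π² × 112×10⁹ × 7.393×10^-5 / 3.290² = 7.550×10^6 N
Factor of safety n = P_cr / P = 7550.2 / 3140 = 2.40

n ≈ 2.40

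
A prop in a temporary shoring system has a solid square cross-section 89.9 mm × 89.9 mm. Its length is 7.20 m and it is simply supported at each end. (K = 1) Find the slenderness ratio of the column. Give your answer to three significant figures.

For a square r = a/√12 = 89.9/√12 = 25.95 mm
L_e = K·L = 1 × 7.20 m = 7.200 m = 7200.0 mm
λ = L_e / r_min = 7200.0 / 25.95 = 277

λ ≈ 277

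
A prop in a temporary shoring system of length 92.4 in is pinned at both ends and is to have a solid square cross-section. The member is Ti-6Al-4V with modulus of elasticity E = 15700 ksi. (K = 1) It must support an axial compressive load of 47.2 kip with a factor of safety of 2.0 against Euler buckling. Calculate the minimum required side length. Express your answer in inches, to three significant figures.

a ≈ 2.81 in

Required P_cr = n·P = 2.0 × 47.2 = 94.40 kip
L_e = K·L = 1 × 92.4 = 92.40 in
Required I = P_cr·L_e²/(π²E) = 9.440×10^4 × 92.40² / (π² × 1.57×10^7) = 5.201 in⁴
Solid square: I = a⁴/12  ⇒  a = (12I)^(1/4) = (12×5.201)^(1/4) = 2.81 in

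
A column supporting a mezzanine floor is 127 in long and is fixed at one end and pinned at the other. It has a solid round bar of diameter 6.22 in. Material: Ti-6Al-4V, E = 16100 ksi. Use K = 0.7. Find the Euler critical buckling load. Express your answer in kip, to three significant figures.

I = πd⁴/64 = π×6.22⁴/64 = 73.47 in⁴
Effective length L_e = K·L = 0.7 × 127 = 88.90 in
P_cr = π²EI / L_e² = π² × 16100×10³ × 73.47 / 88.90² = 1.477×10^6 lb

P_cr ≈ 1480 kip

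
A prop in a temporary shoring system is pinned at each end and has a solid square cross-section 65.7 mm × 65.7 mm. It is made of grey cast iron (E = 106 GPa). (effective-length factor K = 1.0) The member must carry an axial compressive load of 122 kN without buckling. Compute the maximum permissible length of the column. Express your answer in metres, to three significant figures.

L_max ≈ 3.65 m

I = a⁴/12 = 65.7⁴/12 = 1.553×10^6 mm⁴
I = 1.553×10^-6 m⁴
At the buckling limit P_cr = P = 1.220×10^5 N
From P_cr = π²EI/(K·L)²:  L = (1/K)·√(π²EI/P_cr) = (1/1)·√(π²×1.06×10^11×1.553×10^-6/1.220×10^5)
L = 3.65 m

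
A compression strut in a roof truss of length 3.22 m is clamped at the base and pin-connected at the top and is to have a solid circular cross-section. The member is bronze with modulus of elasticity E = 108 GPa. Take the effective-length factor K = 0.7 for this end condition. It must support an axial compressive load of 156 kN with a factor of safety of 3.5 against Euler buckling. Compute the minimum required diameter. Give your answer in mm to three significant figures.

d ≈ 85.3 mm

Required P_cr = n·P = 3.5 × 156 = 546.0 kN
L_e = K·L = 0.7 × 3.22 = 2.254 m
Required I = P_cr·L_e²/(π²E) = 5.460×10^5 × 2.254² / (π² × 1.08×10^11) = 2.602×10^-6 m⁴
I_req = 2.602×10^6 mm⁴
Solid circle: I = πd⁴/64  ⇒  d = (64I/π)^(1/4) = (64×2.602×10^6/π)^(1/4) = 85.3 mm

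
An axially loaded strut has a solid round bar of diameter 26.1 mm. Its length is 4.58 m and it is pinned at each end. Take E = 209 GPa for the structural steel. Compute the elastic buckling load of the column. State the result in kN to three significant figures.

P_cr ≈ 2.24 kN

I = πd⁴/64 = π×26.1⁴/64 = 2.278×10^4 mm⁴
I = 2.278×10^4 mm⁴ = 2.278×10^-8 m⁴
Effective length L_e = K·L = 1 × 4.58 = 4.580 m
P_cr = π²EI / L_e² = π² × 209×10⁹ × 2.278×10^-8 / 4.580² = 2.240×10^3 N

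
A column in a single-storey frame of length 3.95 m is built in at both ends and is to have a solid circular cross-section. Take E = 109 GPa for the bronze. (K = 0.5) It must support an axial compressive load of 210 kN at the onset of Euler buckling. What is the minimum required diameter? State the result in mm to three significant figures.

L_e = K·L = 0.5 × 3.95 = 1.975 m
Required I = P_cr·L_e²/(π²E) = 2.100×10^5 × 1.975² / (π² × 1.09×10^11) = 7.614×10^-7 m⁴
I_req = 7.614×10^5 mm⁴
Solid circle: I = πd⁴/64  ⇒  d = (64I/π)^(1/4) = (64×7.614×10^5/π)^(1/4) = 62.8 mm

d ≈ 62.8 mm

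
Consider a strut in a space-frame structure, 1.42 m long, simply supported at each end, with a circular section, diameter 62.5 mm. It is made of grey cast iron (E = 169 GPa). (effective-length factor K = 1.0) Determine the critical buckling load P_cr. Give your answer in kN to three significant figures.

P_cr ≈ 620 kN

I = πd⁴/64 = π×62.5⁴/64 = 7.490×10^5 mm⁴
I = 7.490×10^5 mm⁴ = 7.490×10^-7 m⁴
Effective length L_e = K·L = 1 × 1.42 = 1.420 m
P_cr = π²EI / L_e² = π² × 169×10⁹ × 7.490×10^-7 / 1.420² = 6.196×10^5 N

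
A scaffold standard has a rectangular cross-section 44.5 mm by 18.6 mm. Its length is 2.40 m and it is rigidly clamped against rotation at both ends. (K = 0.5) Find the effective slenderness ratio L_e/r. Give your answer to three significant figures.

λ ≈ 223

Buckling occurs about the weak axis: I_min = h·b³/12 with b = 18.6 mm (the shorter side).
I_min = 44.5×18.6³/12 = 2.386×10^4 mm⁴
A = 827.7 mm²;  r_min = √(I/A) = √(2.386×10^4/827.7) = 5.369 mm
L_e = K·L = 0.5 × 2.40 m = 1.200 m = 1200.0 mm
λ = L_e / r_min = 1200.0 / 5.369 = 223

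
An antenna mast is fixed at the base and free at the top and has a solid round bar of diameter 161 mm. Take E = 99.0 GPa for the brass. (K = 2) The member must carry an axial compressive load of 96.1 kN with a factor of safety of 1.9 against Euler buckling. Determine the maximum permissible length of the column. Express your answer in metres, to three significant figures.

L_max ≈ 6.64 m

I = πd⁴/64 = π×161⁴/64 = 3.298×10^7 mm⁴
I = 3.298×10^-5 m⁴
Required critical load P_cr = n·P = 1.9 × 96.1 = 182.6 kN = 1.826×10^5 N
From P_cr = π²EI/(K·L)²:  L = (1/K)·√(π²EI/P_cr) = (1/2)·√(π²×9.90×10^10×3.298×10^-5/1.826×10^5)
L = 6.64 m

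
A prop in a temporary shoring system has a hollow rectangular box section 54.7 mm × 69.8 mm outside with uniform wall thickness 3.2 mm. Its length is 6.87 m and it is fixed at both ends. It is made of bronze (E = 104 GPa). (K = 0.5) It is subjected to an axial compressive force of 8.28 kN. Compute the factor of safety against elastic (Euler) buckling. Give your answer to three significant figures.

n ≈ 3.75

Inner dimensions: h_i = 69.8 − 2×3.2 = 63.40 mm, b_i = 54.7 − 2×3.2 = 48.30 mm
Weak-axis I_min = (h_o·b_o³ − h_i·b_i³)/12 with b_o = 54.7, b_i = 48.30 mm (shorter outer/inner sides).
I_min = (69.8×54.7³ − 63.40×48.30³)/12 = 3.567×10^5 mm⁴
I = 3.567×10^5 mm⁴ = 3.567×10^-7 m⁴
Effective length L_e = K·L = 0.5 × 6.87 = 3.435 m
P_cr = π²EI / L_e² = π² × 104×10⁹ × 3.567×10^-7 / 3.435² = 3.103×10^4 N
Factor of safety n = P_cr / P = 31.028 / 8.28 = 3.75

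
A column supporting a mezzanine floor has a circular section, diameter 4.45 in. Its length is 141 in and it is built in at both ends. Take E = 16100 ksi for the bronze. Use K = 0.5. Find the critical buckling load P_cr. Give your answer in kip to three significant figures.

I = πd⁴/64 = π×4.45⁴/64 = 19.25 in⁴
Effective length L_e = K·L = 0.5 × 141 = 70.50 in
P_cr = π²EI / L_e² = π² × 16100×10³ × 19.25 / 70.50² = 6.154×10^5 lb

P_cr ≈ 615 kip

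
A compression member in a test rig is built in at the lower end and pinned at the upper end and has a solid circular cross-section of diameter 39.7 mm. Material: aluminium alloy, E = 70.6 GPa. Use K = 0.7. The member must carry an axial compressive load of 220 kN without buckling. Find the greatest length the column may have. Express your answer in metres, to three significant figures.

L_max ≈ 0.888 m

I = πd⁴/64 = π×39.7⁴/64 = 1.219×10^5 mm⁴
I = 1.219×10^-7 m⁴
At the buckling limit P_cr = P = 2.200×10^5 N
From P_cr = π²EI/(K·L)²:  L = (1/K)·√(π²EI/P_cr) = (1/0.7)·√(π²×7.06×10^10×1.219×10^-7/2.200×10^5)
L = 0.888 m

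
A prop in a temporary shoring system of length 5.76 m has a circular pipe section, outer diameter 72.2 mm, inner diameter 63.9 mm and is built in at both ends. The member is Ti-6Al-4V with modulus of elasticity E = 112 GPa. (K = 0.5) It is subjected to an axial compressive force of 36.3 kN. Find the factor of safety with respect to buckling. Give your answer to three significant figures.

d_o = 72.2 mm, d_i = 63.9 mm
I = π(d_o⁴ − d_i⁴)/64 = π(72.2⁴ − 63.90⁴)/64 = 5.155×10^5 mm⁴
I = 5.155×10^5 mm⁴ = 5.155×10^-7 m⁴
Effective length L_e = K·L = 0.5 × 5.76 = 2.880 m
P_cr = π²EI / L_e² = π² × 112×10⁹ × 5.155×10^-7 / 2.880² = 6.870×10^4 N
Factor of safety n = P_cr / P = 68.697 / 36.3 = 1.89

n ≈ 1.89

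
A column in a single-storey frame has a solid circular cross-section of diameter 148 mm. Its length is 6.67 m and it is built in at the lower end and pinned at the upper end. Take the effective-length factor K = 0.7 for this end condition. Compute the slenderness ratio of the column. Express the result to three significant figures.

I = πd⁴/64 = π×148⁴/64 = 2.355×10^7 mm⁴
A = 1.720×10^4 mm²;  r_min = √(I/A) = √(2.355×10^7/1.720×10^4) = 37.00 mm
L_e = K·L = 0.7 × 6.67 m = 4.669 m = 4669.0 mm
λ = L_e / r_min = 4669.0 / 37.00 = 126

λ ≈ 126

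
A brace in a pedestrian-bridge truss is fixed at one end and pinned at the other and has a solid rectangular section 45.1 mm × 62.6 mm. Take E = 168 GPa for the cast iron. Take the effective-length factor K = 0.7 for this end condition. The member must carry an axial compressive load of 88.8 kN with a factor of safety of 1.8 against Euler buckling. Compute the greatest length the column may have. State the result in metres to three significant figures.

Buckling occurs about the weak axis: I_min = h·b³/12 with b = 45.1 mm (the shorter side).
I_min = 62.6×45.1³/12 = 4.785×10^5 mm⁴
I = 4.785×10^-7 m⁴
Required critical load P_cr = n·P = 1.8 × 88.8 = 159.8 kN = 1.598×10^5 N
From P_cr = π²EI/(K·L)²:  L = (1/K)·√(π²EI/P_cr) = (1/0.7)·√(π²×1.68×10^11×4.785×10^-7/1.598×10^5)
L = 3.18 m

L_max ≈ 3.18 m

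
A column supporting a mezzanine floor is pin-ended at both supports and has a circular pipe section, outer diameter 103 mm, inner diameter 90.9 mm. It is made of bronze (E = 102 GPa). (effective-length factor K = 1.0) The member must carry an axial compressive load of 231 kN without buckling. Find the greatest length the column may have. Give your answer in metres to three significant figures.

d_o = 103 mm, d_i = 90.9 mm
I = π(d_o⁴ − d_i⁴)/64 = π(103⁴ − 90.90⁴)/64 = 2.173×10^6 mm⁴
I = 2.173×10^-6 m⁴
At the buckling limit P_cr = P = 2.310×10^5 N
From P_cr = π²EI/(K·L)²:  L = (1/K)·√(π²EI/P_cr) = (1/1)·√(π²×1.02×10^11×2.173×10^-6/2.310×10^5)
L = 3.08 m

L_max ≈ 3.08 m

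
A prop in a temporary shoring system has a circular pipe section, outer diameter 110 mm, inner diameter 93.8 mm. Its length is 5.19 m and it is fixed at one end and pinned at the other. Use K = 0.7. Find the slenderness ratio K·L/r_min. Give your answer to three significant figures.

d_o = 110 mm, d_i = 93.8 mm
I = π(d_o⁴ − d_i⁴)/64 = π(110⁴ − 93.80⁴)/64 = 3.387×10^6 mm⁴
A = 2.593×10^3 mm²;  r_min = √(I/A) = √(3.387×10^6/2.593×10^3) = 36.14 mm
L_e = K·L = 0.7 × 5.19 m = 3.633 m = 3633.0 mm
λ = L_e / r_min = 3633.0 / 36.14 = 101

λ ≈ 101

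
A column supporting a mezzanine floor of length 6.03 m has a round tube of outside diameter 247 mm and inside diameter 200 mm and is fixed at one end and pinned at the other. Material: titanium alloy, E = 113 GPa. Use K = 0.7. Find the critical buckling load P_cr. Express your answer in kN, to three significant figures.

P_cr ≈ 6520 kN

d_o = 247 mm, d_i = 200 mm
I = π(d_o⁴ − d_i⁴)/64 = π(247⁴ − 200.0⁴)/64 = 1.042×10^8 mm⁴
I = 1.042×10^8 mm⁴ = 1.042×10^-4 m⁴
Effective length L_e = K·L = 0.7 × 6.03 = 4.221 m
P_cr = π²EI / L_e² = π² × 113×10⁹ × 1.042×10^-4 / 4.221² = 6.521×10^6 N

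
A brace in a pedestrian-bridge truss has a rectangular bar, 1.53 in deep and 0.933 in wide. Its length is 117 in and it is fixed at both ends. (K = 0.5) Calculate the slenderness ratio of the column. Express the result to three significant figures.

λ ≈ 217

Buckling occurs about the weak axis: I_min = h·b³/12 with b = 0.933 in (the shorter side).
I_min = 1.53×0.933³/12 = 0.1036 in⁴
A = 1.427 in²;  r_min = √(I/A) = √(0.1036/1.427) = 0.2693 in
L_e = K·L = 0.5 × 117 = 58.50 in
λ = L_e / r_min = 58.500 / 0.2693 = 217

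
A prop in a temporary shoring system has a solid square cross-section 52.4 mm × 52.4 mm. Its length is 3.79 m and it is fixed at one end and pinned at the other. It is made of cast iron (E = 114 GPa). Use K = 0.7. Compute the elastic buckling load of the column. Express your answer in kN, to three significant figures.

P_cr ≈ 100 kN

I = a⁴/12 = 52.4⁴/12 = 6.283×10^5 mm⁴
I = 6.283×10^5 mm⁴ = 6.283×10^-7 m⁴
Effective length L_e = K·L = 0.7 × 3.79 = 2.653 m
P_cr = π²EI / L_e² = π² × 114×10⁹ × 6.283×10^-7 / 2.653² = 1.004×10^5 N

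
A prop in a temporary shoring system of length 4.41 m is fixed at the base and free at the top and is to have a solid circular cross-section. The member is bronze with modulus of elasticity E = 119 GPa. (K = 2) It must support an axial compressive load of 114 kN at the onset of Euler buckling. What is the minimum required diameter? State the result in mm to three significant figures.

L_e = K·L = 2 × 4.41 = 8.820 m
Required I = P_cr·L_e²/(π²E) = 1.140×10^5 × 8.820² / (π² × 1.19×10^11) = 7.551×10^-6 m⁴
I_req = 7.551×10^6 mm⁴
Solid circle: I = πd⁴/64  ⇒  d = (64I/π)^(1/4) = (64×7.551×10^6/π)^(1/4) = 111 mm

d ≈ 111 mm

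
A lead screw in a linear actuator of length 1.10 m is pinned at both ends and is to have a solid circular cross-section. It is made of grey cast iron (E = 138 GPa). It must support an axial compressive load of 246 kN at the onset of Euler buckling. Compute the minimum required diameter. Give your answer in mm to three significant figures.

d ≈ 45.9 mm

L_e = K·L = 1 × 1.10 = 1.100 m
Required I = P_cr·L_e²/(π²E) = 2.460×10^5 × 1.100² / (π² × 1.38×10^11) = 2.185×10^-7 m⁴
I_req = 2.185×10^5 mm⁴
Solid circle: I = πd⁴/64  ⇒  d = (64I/π)^(1/4) = (64×2.185×10^5/π)^(1/4) = 45.9 mm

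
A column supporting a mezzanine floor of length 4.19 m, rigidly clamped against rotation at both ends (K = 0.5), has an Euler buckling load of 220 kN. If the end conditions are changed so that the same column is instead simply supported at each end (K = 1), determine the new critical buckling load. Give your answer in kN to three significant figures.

P_cr ≈ 55.0 kN

P_cr ∝ 1/K², so P_cr,new = P_cr,old × (K_old/K_new)² = 220 × (0.5/1)²
= 220 × 0.2500 = 55.0 kN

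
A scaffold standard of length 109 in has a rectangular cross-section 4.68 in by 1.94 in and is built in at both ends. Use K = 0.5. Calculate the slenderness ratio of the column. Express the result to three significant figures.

λ ≈ 97.3

For a rectangle r_min = b/√12 = 1.94/√12 = 0.5600 in
L_e = K·L = 0.5 × 109 = 54.50 in
λ = L_e / r_min = 54.500 / 0.5600 = 97.3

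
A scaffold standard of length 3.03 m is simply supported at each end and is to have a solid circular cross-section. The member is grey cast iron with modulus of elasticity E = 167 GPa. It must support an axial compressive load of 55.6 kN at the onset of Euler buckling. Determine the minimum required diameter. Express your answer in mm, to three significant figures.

L_e = K·L = 1 × 3.03 = 3.030 m
Required I = P_cr·L_e²/(π²E) = 5.560×10^4 × 3.030² / (π² × 1.67×10^11) = 3.097×10^-7 m⁴
I_req = 3.097×10^5 mm⁴
Solid circle: I = πd⁴/64  ⇒  d = (64I/π)^(1/4) = (64×3.097×10^5/π)^(1/4) = 50.1 mm

d ≈ 50.1 mm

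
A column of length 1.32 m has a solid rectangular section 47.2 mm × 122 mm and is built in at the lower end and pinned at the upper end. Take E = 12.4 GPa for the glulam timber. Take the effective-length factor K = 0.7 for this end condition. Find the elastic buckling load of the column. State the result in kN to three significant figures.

P_cr ≈ 153 kN

Buckling occurs about the weak axis: I_min = h·b³/12 with b = 47.2 mm (the shorter side).
I_min = 122×47.2³/12 = 1.069×10^6 mm⁴
I = 1.069×10^6 mm⁴ = 1.069×10^-6 m⁴
Effective length L_e = K·L = 0.7 × 1.32 = 0.9240 m
P_cr = π²EI / L_e² = π² × 12.4×10⁹ × 1.069×10^-6 / 0.9240² = 1.532×10^5 N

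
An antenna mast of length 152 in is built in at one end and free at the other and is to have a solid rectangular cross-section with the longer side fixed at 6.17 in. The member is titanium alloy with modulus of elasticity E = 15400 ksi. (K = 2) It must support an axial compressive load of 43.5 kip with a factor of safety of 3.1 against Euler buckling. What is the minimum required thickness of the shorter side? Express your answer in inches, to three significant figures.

b ≈ 5.42 in

Required P_cr = n·P = 3.1 × 43.5 = 134.8 kip
L_e = K·L = 2 × 152 = 304.0 in
Required I = P_cr·L_e²/(π²E) = 1.349×10^5 × 304.0² / (π² × 1.54×10^7) = 81.99 in⁴
Rectangle, weak axis: I_min = h·b³/12 with h = 6.17 in fixed  ⇒  b = (12I/h)^(1/3) = 5.42 in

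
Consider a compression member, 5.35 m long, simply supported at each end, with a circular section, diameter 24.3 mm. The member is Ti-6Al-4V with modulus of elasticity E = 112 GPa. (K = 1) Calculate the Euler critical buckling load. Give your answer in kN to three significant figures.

P_cr ≈ 0.661 kN

I = πd⁴/64 = π×24.3⁴/64 = 1.712×10^4 mm⁴
I = 1.712×10^4 mm⁴ = 1.712×10^-8 m⁴
Effective length L_e = K·L = 1 × 5.35 = 5.350 m
P_cr = π²EI / L_e² = π² × 112×10⁹ × 1.712×10^-8 / 5.350² = 661.0 N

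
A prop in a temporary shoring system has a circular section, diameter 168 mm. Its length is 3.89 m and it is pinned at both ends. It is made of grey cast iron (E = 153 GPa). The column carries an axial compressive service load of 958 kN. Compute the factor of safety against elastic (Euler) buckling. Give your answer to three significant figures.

I = πd⁴/64 = π×168⁴/64 = 3.910×10^7 mm⁴
I = 3.910×10^7 mm⁴ = 3.910×10^-5 m⁴
Effective length L_e = K·L = 1 × 3.89 = 3.890 m
P_cr = π²EI / L_e² = π² × 153×10⁹ × 3.910×10^-5 / 3.890² = 3.902×10^6 N
Factor of safety n = P_cr / P = 3902.1 / 958 = 4.07

n ≈ 4.07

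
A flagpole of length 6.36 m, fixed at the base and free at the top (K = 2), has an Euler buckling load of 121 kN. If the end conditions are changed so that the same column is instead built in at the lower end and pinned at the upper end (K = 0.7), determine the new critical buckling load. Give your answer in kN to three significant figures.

P_cr ∝ 1/K², so P_cr,new = P_cr,old × (K_old/K_new)² = 121 × (2/0.7)²
= 121 × 8.163 = 988 kN

P_cr ≈ 988 kN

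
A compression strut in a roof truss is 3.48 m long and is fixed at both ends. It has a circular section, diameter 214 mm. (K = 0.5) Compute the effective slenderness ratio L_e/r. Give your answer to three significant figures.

I = πd⁴/64 = π×214⁴/64 = 1.029×10^8 mm⁴
A = 3.597×10^4 mm²;  r_min = √(I/A) = √(1.029×10^8/3.597×10^4) = 53.50 mm
L_e = K·L = 0.5 × 3.48 m = 1.740 m = 1740.0 mm
λ = L_e / r_min = 1740.0 / 53.50 = 32.5

λ ≈ 32.5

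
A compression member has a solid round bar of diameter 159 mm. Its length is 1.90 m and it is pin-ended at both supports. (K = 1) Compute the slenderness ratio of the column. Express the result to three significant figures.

I = πd⁴/64 = π×159⁴/64 = 3.137×10^7 mm⁴
A = 1.986×10^4 mm²;  r_min = √(I/A) = √(3.137×10^7/1.986×10^4) = 39.75 mm
L_e = K·L = 1 × 1.90 m = 1.900 m = 1900.0 mm
λ = L_e / r_min = 1900.0 / 39.75 = 47.8

λ ≈ 47.8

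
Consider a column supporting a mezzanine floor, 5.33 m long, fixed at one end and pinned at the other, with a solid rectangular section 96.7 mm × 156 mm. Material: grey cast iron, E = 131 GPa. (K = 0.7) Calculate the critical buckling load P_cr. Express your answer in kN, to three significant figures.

Buckling occurs about the weak axis: I_min = h·b³/12 with b = 96.7 mm (the shorter side).
I_min = 156×96.7³/12 = 1.176×10^7 mm⁴
I = 1.176×10^7 mm⁴ = 1.176×10^-5 m⁴
Effective length L_e = K·L = 0.7 × 5.33 = 3.731 m
P_cr = π²EI / L_e² = π² × 131×10⁹ × 1.176×10^-5 / 3.731² = 1.092×10^6 N

P_cr ≈ 1090 kN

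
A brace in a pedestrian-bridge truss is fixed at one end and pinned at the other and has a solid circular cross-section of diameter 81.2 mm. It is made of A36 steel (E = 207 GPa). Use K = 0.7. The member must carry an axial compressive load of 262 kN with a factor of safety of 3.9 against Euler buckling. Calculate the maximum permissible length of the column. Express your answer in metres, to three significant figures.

I = πd⁴/64 = π×81.2⁴/64 = 2.134×10^6 mm⁴
I = 2.134×10^-6 m⁴
Required critical load P_cr = n·P = 3.9 × 262 = 1022 kN = 1.022×10^6 N
From P_cr = π²EI/(K·L)²:  L = (1/K)·√(π²EI/P_cr) = (1/0.7)·√(π²×2.07×10^11×2.134×10^-6/1.022×10^6)
L = 2.95 m

L_max ≈ 2.95 m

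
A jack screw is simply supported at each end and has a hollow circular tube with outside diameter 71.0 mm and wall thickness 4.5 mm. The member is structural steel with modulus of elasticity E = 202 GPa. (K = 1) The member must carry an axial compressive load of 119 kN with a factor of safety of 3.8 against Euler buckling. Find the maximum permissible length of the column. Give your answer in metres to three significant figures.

L_max ≈ 1.52 m

Inner diameter d_i = 71.0 − 2×4.5 = 62.00 mm
I = π(d_o⁴ − d_i⁴)/64 = π(71.0⁴ − 62.00⁴)/64 = 5.221×10^5 mm⁴
I = 5.221×10^-7 m⁴
Required critical load P_cr = n·P = 3.8 × 119 = 452.2 kN = 4.522×10^5 N
From P_cr = π²EI/(K·L)²:  L = (1/K)·√(π²EI/P_cr) = (1/1)·√(π²×2.02×10^11×5.221×10^-7/4.522×10^5)
L = 1.52 m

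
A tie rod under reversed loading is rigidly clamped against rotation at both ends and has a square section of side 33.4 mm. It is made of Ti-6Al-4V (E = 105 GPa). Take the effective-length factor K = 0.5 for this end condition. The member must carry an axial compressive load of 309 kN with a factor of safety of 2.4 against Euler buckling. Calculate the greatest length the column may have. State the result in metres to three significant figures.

L_max ≈ 0.761 m

I = a⁴/12 = 33.4⁴/12 = 1.037×10^5 mm⁴
I = 1.037×10^-7 m⁴
Required critical load P_cr = n·P = 2.4 × 309 = 741.6 kN = 7.416×10^5 N
From P_cr = π²EI/(K·L)²:  L = (1/K)·√(π²EI/P_cr) = (1/0.5)·√(π²×1.05×10^11×1.037×10^-7/7.416×10^5)
L = 0.761 m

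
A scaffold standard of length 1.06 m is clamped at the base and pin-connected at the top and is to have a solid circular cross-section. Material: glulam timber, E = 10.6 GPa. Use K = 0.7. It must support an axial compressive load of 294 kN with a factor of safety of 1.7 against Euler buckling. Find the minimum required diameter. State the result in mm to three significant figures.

Required P_cr = n·P = 1.7 × 294 = 499.8 kN
L_e = K·L = 0.7 × 1.06 = 0.7420 m
Required I = P_cr·L_e²/(π²E) = 4.998×10^5 × 0.7420² / (π² × 1.06×10^10) = 2.630×10^-6 m⁴
I_req = 2.630×10^6 mm⁴
Solid circle: I = πd⁴/64  ⇒  d = (64I/π)^(1/4) = (64×2.630×10^6/π)^(1/4) = 85.6 mm

d ≈ 85.6 mm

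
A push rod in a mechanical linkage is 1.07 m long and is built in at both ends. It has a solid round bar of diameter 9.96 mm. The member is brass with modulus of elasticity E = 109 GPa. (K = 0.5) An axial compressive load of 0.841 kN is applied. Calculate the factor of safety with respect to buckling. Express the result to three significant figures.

I = πd⁴/64 = π×9.96⁴/64 = 483.1 mm⁴
I = 483.1 mm⁴ = 4.831×10^-10 m⁴
Effective length L_e = K·L = 0.5 × 1.07 = 0.5350 m
P_cr = π²EI / L_e² = π² × 109×10⁹ × 4.831×10^-10 / 0.5350² = 1.816×10^3 N
Factor of safety n = P_cr / P = 1.8156 / 0.841 = 2.16

n ≈ 2.16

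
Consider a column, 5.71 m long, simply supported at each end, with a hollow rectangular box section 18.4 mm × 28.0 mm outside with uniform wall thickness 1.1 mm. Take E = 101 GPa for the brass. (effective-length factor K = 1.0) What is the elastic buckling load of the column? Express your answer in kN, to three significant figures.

P_cr ≈ 0.165 kN

Inner dimensions: h_i = 28.0 − 2×1.1 = 25.80 mm, b_i = 18.4 − 2×1.1 = 16.20 mm
Weak-axis I_min = (h_o·b_o³ − h_i·b_i³)/12 with b_o = 18.4, b_i = 16.20 mm (shorter outer/inner sides).
I_min = (28.0×18.4³ − 25.80×16.20³)/12 = 5.395×10^3 mm⁴
I = 5.395×10^3 mm⁴ = 5.395×10^-9 m⁴
Effective length L_e = K·L = 1 × 5.71 = 5.710 m
P_cr = π²EI / L_e² = π² × 101×10⁹ × 5.395×10^-9 / 5.710² = 164.9 N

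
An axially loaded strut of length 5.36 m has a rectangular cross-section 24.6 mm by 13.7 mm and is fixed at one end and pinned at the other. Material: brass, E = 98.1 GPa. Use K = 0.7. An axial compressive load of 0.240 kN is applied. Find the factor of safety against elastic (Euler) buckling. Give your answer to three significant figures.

n ≈ 1.51

Buckling occurs about the weak axis: I_min = h·b³/12 with b = 13.7 mm (the shorter side).
I_min = 24.6×13.7³/12 = 5.271×10^3 mm⁴
I = 5.271×10^3 mm⁴ = 5.271×10^-9 m⁴
Effective length L_e = K·L = 0.7 × 5.36 = 3.752 m
P_cr = π²EI / L_e² = π² × 98.1×10⁹ × 5.271×10^-9 / 3.752² = 362.5 N
Factor of safety n = P_cr / P = 0.36254 / 0.240 = 1.51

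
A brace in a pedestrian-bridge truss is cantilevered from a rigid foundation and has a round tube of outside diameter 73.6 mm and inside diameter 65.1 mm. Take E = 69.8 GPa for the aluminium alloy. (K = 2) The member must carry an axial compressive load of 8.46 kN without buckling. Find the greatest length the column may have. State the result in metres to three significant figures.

d_o = 73.6 mm, d_i = 65.1 mm
I = π(d_o⁴ − d_i⁴)/64 = π(73.6⁴ − 65.10⁴)/64 = 5.587×10^5 mm⁴
I = 5.587×10^-7 m⁴
At the buckling limit P_cr = P = 8.460×10^3 N
From P_cr = π²EI/(K·L)²:  L = (1/K)·√(π²EI/P_cr) = (1/2)·√(π²×6.98×10^10×5.587×10^-7/8.460×10^3)
L = 3.37 m

L_max ≈ 3.37 m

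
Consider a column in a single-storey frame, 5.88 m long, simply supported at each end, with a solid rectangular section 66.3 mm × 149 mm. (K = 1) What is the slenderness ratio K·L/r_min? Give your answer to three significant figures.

λ ≈ 307

For a rectangle r_min = b/√12 = 66.3/√12 = 19.14 mm
L_e = K·L = 1 × 5.88 m = 5.880 m = 5880.0 mm
λ = L_e / r_min = 5880.0 / 19.14 = 307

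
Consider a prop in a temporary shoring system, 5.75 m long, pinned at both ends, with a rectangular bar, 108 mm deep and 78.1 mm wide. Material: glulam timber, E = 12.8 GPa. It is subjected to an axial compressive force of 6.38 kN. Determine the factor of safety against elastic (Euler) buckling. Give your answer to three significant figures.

n ≈ 2.57

Buckling occurs about the weak axis: I_min = h·b³/12 with b = 78.1 mm (the shorter side).
I_min = 108×78.1³/12 = 4.287×10^6 mm⁴
I = 4.287×10^6 mm⁴ = 4.287×10^-6 m⁴
Effective length L_e = K·L = 1 × 5.75 = 5.750 m
P_cr = π²EI / L_e² = π² × 12.8×10⁹ × 4.287×10^-6 / 5.750² = 1.638×10^4 N
Factor of safety n = P_cr / P = 16.382 / 6.38 = 2.57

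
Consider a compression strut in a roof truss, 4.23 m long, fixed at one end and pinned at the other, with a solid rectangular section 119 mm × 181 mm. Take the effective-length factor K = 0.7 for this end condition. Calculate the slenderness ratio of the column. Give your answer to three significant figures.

λ ≈ 86.2

Buckling occurs about the weak axis: I_min = h·b³/12 with b = 119 mm (the shorter side).
I_min = 181×119³/12 = 2.542×10^7 mm⁴
A = 2.154×10^4 mm²;  r_min = √(I/A) = √(2.542×10^7/2.154×10^4) = 34.35 mm
L_e = K·L = 0.7 × 4.23 m = 2.961 m = 2961.0 mm
λ = L_e / r_min = 2961.0 / 34.35 = 86.2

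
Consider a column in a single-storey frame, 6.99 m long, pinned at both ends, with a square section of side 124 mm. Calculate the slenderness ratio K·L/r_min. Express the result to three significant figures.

For a square r = a/√12 = 124/√12 = 35.80 mm
L_e = K·L = 1 × 6.99 m = 6.990 m = 6990.0 mm
λ = L_e / r_min = 6990.0 / 35.80 = 195

λ ≈ 195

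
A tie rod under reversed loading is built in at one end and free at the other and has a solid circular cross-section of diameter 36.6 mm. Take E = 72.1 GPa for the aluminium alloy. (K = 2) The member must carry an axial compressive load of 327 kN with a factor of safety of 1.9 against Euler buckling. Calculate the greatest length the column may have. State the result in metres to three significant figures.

L_max ≈ 0.159 m

I = πd⁴/64 = π×36.6⁴/64 = 8.808×10^4 mm⁴
I = 8.808×10^-8 m⁴
Required critical load P_cr = n·P = 1.9 × 327 = 621.3 kN = 6.213×10^5 N
From P_cr = π²EI/(K·L)²:  L = (1/K)·√(π²EI/P_cr) = (1/2)·√(π²×7.21×10^10×8.808×10^-8/6.213×10^5)
L = 0.159 m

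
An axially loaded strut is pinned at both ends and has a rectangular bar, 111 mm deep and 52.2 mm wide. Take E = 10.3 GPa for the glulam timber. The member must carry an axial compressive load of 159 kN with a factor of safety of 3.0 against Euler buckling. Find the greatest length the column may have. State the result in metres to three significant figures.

Buckling occurs about the weak axis: I_min = h·b³/12 with b = 52.2 mm (the shorter side).
I_min = 111×52.2³/12 = 1.316×10^6 mm⁴
I = 1.316×10^-6 m⁴
Required critical load P_cr = n·P = 3.0 × 159 = 477.0 kN = 4.770×10^5 N
From P_cr = π²EI/(K·L)²:  L = (1/K)·√(π²EI/P_cr) = (1/1)·√(π²×1.03×10^10×1.316×10^-6/4.770×10^5)
L = 0.530 m

L_max ≈ 0.530 m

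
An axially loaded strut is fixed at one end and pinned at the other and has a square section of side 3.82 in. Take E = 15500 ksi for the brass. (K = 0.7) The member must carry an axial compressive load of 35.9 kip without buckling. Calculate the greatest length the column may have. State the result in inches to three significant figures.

I = a⁴/12 = 3.82⁴/12 = 17.74 in⁴
At the buckling limit P_cr = P = 3.590×10^4 lb
From P_cr = π²EI/(K·L)²:  L = (1/K)·√(π²EI/P_cr) = (1/0.7)·√(π²×1.55×10^7×17.74/3.590×10^4)
L = 393 in

L_max ≈ 393 in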